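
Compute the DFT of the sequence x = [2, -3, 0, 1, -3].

X[k] = Σ(n=0 to 4) x[n] · ω_5^(nk)
where ω_5 = e^(-2πi/5)

Computing each X[k]:
X[0] = -3
X[1] = -0.6631+0.5878i
X[2] = 7.1631-0.9511i
X[3] = 7.1631+0.9511i
X[4] = -0.6631-0.5878i

X = [-3, -0.6631+0.5878i, 7.1631-0.9511i, 7.1631+0.9511i, -0.6631-0.5878i]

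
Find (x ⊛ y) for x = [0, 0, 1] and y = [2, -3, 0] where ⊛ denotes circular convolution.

(x ⊛ y)[n] = Σ(m=0 to 2) x[m] · y[(n-m) mod 3]

Computing each output sample:
(x ⊛ y)[0] = -3
(x ⊛ y)[1] = 0
(x ⊛ y)[2] = 2

x ⊛ y = [-3, 0, 2]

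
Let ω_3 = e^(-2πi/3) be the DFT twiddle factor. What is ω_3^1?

ω_3^1 = e^(-2πi·1/3)
= cos(-2π·1/3) + i·sin(-2π·1/3)
= cos(-2π/3) + i·sin(-2π/3)

ω_3^1 = cos(-2π/3) + i·sin(-2π/3) = -0.5000-0.8660i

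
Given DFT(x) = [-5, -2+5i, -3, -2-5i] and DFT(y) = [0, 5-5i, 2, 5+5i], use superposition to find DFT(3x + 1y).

By linearity: DFT(3x + 1y) = 3·DFT(x) + 1·DFT(y)
= 3·[-5, -2+5i, -3, -2-5i] + 1·[0, 5-5i, 2, 5+5i]

Computing element-wise:
Z[0] = 3·(-5) + 1·(0) = -15
Z[1] = 3·(-2+5i) + 1·(5-5i) = -1+10i
Z[2] = 3·(-3) + 1·(2) = -7
Z[3] = 3·(-2-5i) + 1·(5+5i) = -1-10i

DFT(3x + 1y) = 3·X + 1·Y = [-15, -1+10i, -7, -1-10i]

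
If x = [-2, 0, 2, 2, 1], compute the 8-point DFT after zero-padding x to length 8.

Original 5-point DFT: [3, -4.9271+0.9511i, -1.5729+0.5878i, -1.5729-0.5878i, -4.9271-0.9511i]
Zero-padded 8-point DFT provides frequency interpolation.

DFT_8([x, 0, ...]) = [3, -4.4142-3.4142i, -3+2i, -1.5858+0.5858i, -1, -1.5858-0.5858i, -3-2i, -4.4142+3.4142i]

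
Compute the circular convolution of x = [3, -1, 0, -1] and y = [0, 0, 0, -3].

(x ⊛ y)[n] = Σ(m=0 to 3) x[m] · y[(n-m) mod 4]

Computing each output sample:
(x ⊛ y)[0] = 3
(x ⊛ y)[1] = 0
(x ⊛ y)[2] = 3
(x ⊛ y)[3] = -9

x ⊛ y = [3, 0, 3, -9]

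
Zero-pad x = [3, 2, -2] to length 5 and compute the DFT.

Original 3-point DFT: [3, 3.0000-3.4641i, 3.0000+3.4641i]
Zero-padded 5-point DFT provides frequency interpolation.

DFT_5([x, 0, ...]) = [3, 5.2361-0.7265i, 0.7639-3.0777i, 0.7639+3.0777i, 5.2361+0.7265i]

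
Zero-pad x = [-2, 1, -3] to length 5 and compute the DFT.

Original 3-point DFT: [-4, -1.0000-3.4641i, -1.0000+3.4641i]
Zero-padded 5-point DFT provides frequency interpolation.

DFT_5([x, 0, ...]) = [-4, 0.7361+0.8123i, -3.7361-3.4410i, -3.7361+3.4410i, 0.7361-0.8123i]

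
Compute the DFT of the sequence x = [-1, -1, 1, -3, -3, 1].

X[k] = Σ(n=0 to 5) x[n] · ω_6^(nk)
where ω_6 = e^(-2πi/6)

Computing each X[k]:
X[0] = -6
X[1] = 3.0000-1.7321i
X[2] = -3.0000+5.1962i
X[3] = 0
X[4] = -3.0000-5.1962i
X[5] = 3.0000+1.7321i

X = [-6, 3.0000-1.7321i, -3.0000+5.1962i, 0, -3.0000-5.1962i, 3.0000+1.7321i]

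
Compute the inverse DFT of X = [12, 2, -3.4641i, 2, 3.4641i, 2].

x[n] = (1/6) Σ(k=0 to 5) X[k] · e^(2πikn/6)

Computing each x[n]:
x[0] = 3
x[1] = 3
x[2] = 1
x[3] = 1
x[4] = 3
x[5] = 1

x = [3, 3, 1, 1, 3, 1]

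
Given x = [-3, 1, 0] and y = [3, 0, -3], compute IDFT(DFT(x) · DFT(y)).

(x ⊛ y)[n] = Σ(m=0 to 2) x[m] · y[(n-m) mod 3]

Computing each output sample:
(x ⊛ y)[0] = -12
(x ⊛ y)[1] = 3
(x ⊛ y)[2] = 9

x ⊛ y = [-12, 3, 9]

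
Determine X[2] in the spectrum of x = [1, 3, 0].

X[2] = Σ(n=0 to 2) x[n] · ω_3^(2n) where ω_3 = e^(-2πi/3)
= (1)·ω_3^0 + (3)·ω_3^2 + (0)·ω_3^4

X[2] = -0.5000+2.5981i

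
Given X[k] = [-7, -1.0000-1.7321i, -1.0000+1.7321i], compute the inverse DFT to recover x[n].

x[n] = (1/3) Σ(k=0 to 2) X[k] · e^(2πikn/3)

Computing each x[n]:
x[0] = -3
x[1] = -1
x[2] = -3

x = [-3, -1, -3]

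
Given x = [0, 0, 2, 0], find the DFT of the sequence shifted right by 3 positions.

Time shift by 3: X_shifted[k] = ω_4^(3k) · X[k]
Shifted x = [0, 2, 0, 0]

DFT(x[n-3]) = [2, -2i, -2, 2i]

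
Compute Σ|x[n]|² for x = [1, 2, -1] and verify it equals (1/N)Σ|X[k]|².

Time domain:
Σ|x[n]|² = |1|² + |2|² + |-1|² = 6.0000

Frequency domain:
(1/3)Σ|X[k]|² = (1/3)(|2|² + |0.5000-2.5981i|² + |0.5000+2.5981i|²) = (1/3)·18.0000 = 6.0000

Both sides agree, confirming Parseval's theorem.

Σ|x[n]|² = (1/N)Σ|X[k]|² = 6.0000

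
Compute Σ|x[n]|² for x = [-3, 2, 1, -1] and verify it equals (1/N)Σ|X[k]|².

Time domain:
Σ|x[n]|² = |-3|² + |2|² + |1|² + |-1|² = 15.0000

Frequency domain:
(1/4)Σ|X[k]|² = (1/4)(|-1|² + |-4-3i|² + |-3|² + |-4+3i|²) = (1/4)·60.0000 = 15.0000

Both sides agree, confirming Parseval's theorem.

Σ|x[n]|² = (1/N)Σ|X[k]|² = 15.0000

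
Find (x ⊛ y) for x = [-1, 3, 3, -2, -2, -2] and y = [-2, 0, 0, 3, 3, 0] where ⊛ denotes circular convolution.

(x ⊛ y)[n] = Σ(m=0 to 5) x[m] · y[(n-m) mod 6]

Computing each output sample:
(x ⊛ y)[0] = 5
(x ⊛ y)[1] = -18
(x ⊛ y)[2] = -18
(x ⊛ y)[3] = -5
(x ⊛ y)[4] = 10
(x ⊛ y)[5] = 22

x ⊛ y = [5, -18, -18, -5, 10, 22]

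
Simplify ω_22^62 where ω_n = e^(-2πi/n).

Since ω_22^22 = 1, powers reduce modulo 22.
62 mod 22 = 18
So ω_22^62 = ω_22^18 = e^(-2πi·18/22)

ω_22^62 = ω_22^18 = 0.4154+0.9096i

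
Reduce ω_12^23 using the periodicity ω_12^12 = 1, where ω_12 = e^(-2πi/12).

Since ω_12^12 = 1, powers reduce modulo 12.
23 mod 12 = 11
So ω_12^23 = ω_12^11 = e^(-2πi·11/12)

ω_12^23 = ω_12^11 = 0.8660+0.5000i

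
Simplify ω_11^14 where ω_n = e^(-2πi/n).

Since ω_11^11 = 1, powers reduce modulo 11.
14 mod 11 = 3
So ω_11^14 = ω_11^3 = e^(-2πi·3/11)

ω_11^14 = ω_11^3 = -0.1423-0.9898i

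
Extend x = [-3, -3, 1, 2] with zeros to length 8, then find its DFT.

Original 4-point DFT: [-3, -4+5i, -1, -4-5i]
Zero-padded 8-point DFT provides frequency interpolation.

DFT_8([x, 0, ...]) = [-3, -6.5355-0.2929i, -4+5i, 0.5355+1.7071i, -1, 0.5355-1.7071i, -4-5i, -6.5355+0.2929i]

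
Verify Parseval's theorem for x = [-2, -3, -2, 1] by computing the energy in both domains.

Time domain:
Σ|x[n]|² = |-2|² + |-3|² + |-2|² + |1|² = 18.0000

Frequency domain:
(1/4)Σ|X[k]|² = (1/4)(|-6|² + |4i|² + |-2|² + |-4i|²) = (1/4)·72.0000 = 18.0000

Both sides agree, confirming Parseval's theorem.

Σ|x[n]|² = (1/N)Σ|X[k]|² = 18.0000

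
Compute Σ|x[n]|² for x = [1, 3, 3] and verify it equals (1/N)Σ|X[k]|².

Time domain:
Σ|x[n]|² = |1|² + |3|² + |3|² = 19.0000

Frequency domain:
(1/3)Σ|X[k]|² = (1/3)(|7|² + |-2|² + |-2|²) = (1/3)·57.0000 = 19.0000

Both sides agree, confirming Parseval's theorem.

Σ|x[n]|² = (1/N)Σ|X[k]|² = 19.0000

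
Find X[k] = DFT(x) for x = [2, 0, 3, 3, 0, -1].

X[k] = Σ(n=0 to 5) x[n] · ω_6^(nk)
where ω_6 = e^(-2πi/6)

Computing each X[k]:
X[0] = 7
X[1] = -3.0000-3.4641i
X[2] = 4.0000+1.7321i
X[3] = 3
X[4] = 4.0000-1.7321i
X[5] = -3.0000+3.4641i

X = [7, -3.0000-3.4641i, 4.0000+1.7321i, 3, 4.0000-1.7321i, -3.0000+3.4641i]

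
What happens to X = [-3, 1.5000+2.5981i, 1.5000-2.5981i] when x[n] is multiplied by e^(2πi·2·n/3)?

Modulation property: DFT(ω_3^(-2n)·x[n]) = X[(k-2) mod 3], so circularly shift X by 2 positions.

X[k-2] = [1.5000+2.5981i, 1.5000-2.5981i, -3]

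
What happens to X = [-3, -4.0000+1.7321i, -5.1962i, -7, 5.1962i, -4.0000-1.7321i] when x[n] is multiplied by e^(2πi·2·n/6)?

Modulation property: DFT(ω_6^(-2n)·x[n]) = X[(k-2) mod 6], so circularly shift X by 2 positions.

X[k-2] = [5.1962i, -4.0000-1.7321i, -3, -4.0000+1.7321i, -5.1962i, -7]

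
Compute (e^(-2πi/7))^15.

Since ω_7^7 = 1, powers reduce modulo 7.
15 mod 7 = 1
So ω_7^15 = ω_7^1 = e^(-2πi·1/7)

ω_7^15 = ω_7^1 = 0.6235-0.7818i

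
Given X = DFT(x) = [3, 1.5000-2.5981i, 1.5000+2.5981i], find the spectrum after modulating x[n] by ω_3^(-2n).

Modulation property: DFT(ω_3^(-2n)·x[n]) = X[(k-2) mod 3], so circularly shift X by 2 positions.

X[k-2] = [1.5000-2.5981i, 1.5000+2.5981i, 3]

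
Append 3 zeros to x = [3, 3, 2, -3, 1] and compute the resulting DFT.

Original 5-point DFT: [6, 5.0451-4.8410i, -0.5451+3.5797i, -0.5451-3.5797i, 5.0451+4.8410i]
Zero-padded 8-point DFT provides frequency interpolation.

DFT_8([x, 0, ...]) = [6, 6.2426-2.0000i, 2-6i, -2.2426+2.0000i, 6, -2.2426-2.0000i, 2+6i, 6.2426+2.0000i]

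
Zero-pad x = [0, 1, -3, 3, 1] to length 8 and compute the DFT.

Original 5-point DFT: [2, 0.6180+3.5267i, -1.6180-5.7063i, -1.6180+5.7063i, 0.6180-3.5267i]
Zero-padded 8-point DFT provides frequency interpolation.

DFT_8([x, 0, ...]) = [2, -2.4142+0.1716i, 4+2i, 0.4142-5.8284i, -6, 0.4142+5.8284i, 4-2i, -2.4142-0.1716i]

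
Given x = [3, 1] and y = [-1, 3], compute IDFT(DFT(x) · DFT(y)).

(x ⊛ y)[n] = Σ(m=0 to 1) x[m] · y[(n-m) mod 2]

Computing each output sample:
(x ⊛ y)[0] = 0
(x ⊛ y)[1] = 8

x ⊛ y = [0, 8]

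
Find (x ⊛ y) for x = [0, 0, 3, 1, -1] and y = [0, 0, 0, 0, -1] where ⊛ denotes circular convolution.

(x ⊛ y)[n] = Σ(m=0 to 4) x[m] · y[(n-m) mod 5]

Computing each output sample:
(x ⊛ y)[0] = 0
(x ⊛ y)[1] = -3
(x ⊛ y)[2] = -1
(x ⊛ y)[3] = 1
(x ⊛ y)[4] = 0

x ⊛ y = [0, -3, -1, 1, 0]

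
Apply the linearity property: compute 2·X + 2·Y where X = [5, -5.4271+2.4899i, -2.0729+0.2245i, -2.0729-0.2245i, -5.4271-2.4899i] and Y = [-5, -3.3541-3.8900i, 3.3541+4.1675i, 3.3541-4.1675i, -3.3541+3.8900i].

By linearity: DFT(2x + 2y) = 2·DFT(x) + 2·DFT(y)
= 2·[5, -5.4271+2.4899i, -2.0729+0.2245i, -2.0729-0.2245i, -5.4271-2.4899i] + 2·[-5, -3.3541-3.8900i, 3.3541+4.1675i, 3.3541-4.1675i, -3.3541+3.8900i]

Computing element-wise:
Z[0] = 2·(5) + 2·(-5) = 0
Z[1] = 2·(-5.4271+2.4899i) + 2·(-3.3541-3.8900i) = -17.5624-2.8002i
Z[2] = 2·(-2.0729+0.2245i) + 2·(3.3541+4.1675i) = 2.5624+8.7840i
Z[3] = 2·(-2.0729-0.2245i) + 2·(3.3541-4.1675i) = 2.5624-8.7840i
Z[4] = 2·(-5.4271-2.4899i) + 2·(-3.3541+3.8900i) = -17.5624+2.8002i

DFT(2x + 2y) = 2·X + 2·Y = [0, -17.5624-2.8002i, 2.5624+8.7840i, 2.5624-8.7840i, -17.5624+2.8002i]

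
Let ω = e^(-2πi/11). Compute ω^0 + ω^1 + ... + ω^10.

Sum of all nth roots of unity equals 0 for n > 1 (geometric series with r ≠ 1).

0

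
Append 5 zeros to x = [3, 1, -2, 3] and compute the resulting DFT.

Original 4-point DFT: [5, 5+2i, -3, 5-2i]
Zero-padded 9-point DFT provides frequency interpolation.

DFT_9([x, 0, ...]) = [5, 1.9187-1.2712i, 3.5530+2.2973i, 6.5000-2.5981i, -0.9718-4.2257i, -0.9718+4.2257i, 6.5000+2.5981i, 3.5530-2.2973i, 1.9187+1.2712i]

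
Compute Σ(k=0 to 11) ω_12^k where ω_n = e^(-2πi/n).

Sum of all nth roots of unity equals 0 for n > 1 (geometric series with r ≠ 1).

0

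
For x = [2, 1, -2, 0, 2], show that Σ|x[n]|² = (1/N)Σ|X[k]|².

Time domain:
Σ|x[n]|² = |2|² + |1|² + |-2|² + |0|² + |2|² = 13.0000

Frequency domain:
(1/5)Σ|X[k]|² = (1/5)(|3|² + |4.5451+2.1266i|² + |-1.0451-1.3143i|² + |-1.0451+1.3143i|² + |4.5451-2.1266i|²) = (1/5)·65.0000 = 13.0000

Both sides agree, confirming Parseval's theorem.

Σ|x[n]|² = (1/N)Σ|X[k]|² = 13.0000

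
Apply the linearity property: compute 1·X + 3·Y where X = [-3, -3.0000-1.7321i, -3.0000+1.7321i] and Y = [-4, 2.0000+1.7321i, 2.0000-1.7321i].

By linearity: DFT(1x + 3y) = 1·DFT(x) + 3·DFT(y)
= 1·[-3, -3.0000-1.7321i, -3.0000+1.7321i] + 3·[-4, 2.0000+1.7321i, 2.0000-1.7321i]

Computing element-wise:
Z[0] = 1·(-3) + 3·(-4) = -15
Z[1] = 1·(-3.0000-1.7321i) + 3·(2.0000+1.7321i) = 3.0000+3.4642i
Z[2] = 1·(-3.0000+1.7321i) + 3·(2.0000-1.7321i) = 3.0000-3.4642i

DFT(1x + 3y) = 1·X + 3·Y = [-15, 3.0000+3.4642i, 3.0000-3.4642i]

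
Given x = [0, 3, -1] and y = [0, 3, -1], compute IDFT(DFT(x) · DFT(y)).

(x ⊛ y)[n] = Σ(m=0 to 2) x[m] · y[(n-m) mod 3]

Computing each output sample:
(x ⊛ y)[0] = -6
(x ⊛ y)[1] = 1
(x ⊛ y)[2] = 9

x ⊛ y = [-6, 1, 9]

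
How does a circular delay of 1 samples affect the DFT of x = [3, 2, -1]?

Time shift by 1: X_shifted[k] = ω_3^(1k) · X[k]
Shifted x = [-1, 3, 2]

DFT(x[n-1]) = [4, -3.5000-0.8660i, -3.5000+0.8660i]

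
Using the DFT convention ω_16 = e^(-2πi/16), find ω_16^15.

ω_16^15 = e^(-2πi·15/16)
= cos(-2π·15/16) + i·sin(-2π·15/16)
= cos(-30π/16) + i·sin(-30π/16)

ω_16^15 = cos(-30π/16) + i·sin(-30π/16) = 0.9239+0.3827i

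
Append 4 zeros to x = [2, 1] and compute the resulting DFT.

Original 2-point DFT: [3, 1]
Zero-padded 6-point DFT provides frequency interpolation.

DFT_6([x, 0, ...]) = [3, 2.5000-0.8660i, 1.5000-0.8660i, 1, 1.5000+0.8660i, 2.5000+0.8660i]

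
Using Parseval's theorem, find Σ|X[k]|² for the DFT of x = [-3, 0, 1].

Parseval: Σ|x[n]|² = (1/N)Σ|X[k]|², so Σ|X[k]|² = N·Σ|x[n]|² = 3·10.0000

Σ|X[k]|² = N·Σ|x[n]|² = 3·10.0000 = 30.0000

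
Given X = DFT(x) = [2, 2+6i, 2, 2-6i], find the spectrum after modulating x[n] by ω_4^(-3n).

Modulation property: DFT(ω_4^(-3n)·x[n]) = X[(k-3) mod 4], so circularly shift X by 3 positions.

X[k-3] = [2+6i, 2, 2-6i, 2]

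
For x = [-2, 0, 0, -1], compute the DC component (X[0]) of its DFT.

X[0] = Σ(n=0 to 3) x[n] · ω_4^0 = Σ x[n]
= (-2) + (0) + (0) + (-1)

X[0] = -3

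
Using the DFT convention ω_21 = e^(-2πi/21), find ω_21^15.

ω_21^15 = e^(-2πi·15/21)
= cos(-2π·15/21) + i·sin(-2π·15/21)
= cos(-30π/21) + i·sin(-30π/21)

ω_21^15 = cos(-30π/21) + i·sin(-30π/21) = -0.2225+0.9749i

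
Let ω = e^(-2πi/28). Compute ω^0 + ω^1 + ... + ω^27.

Sum of all nth roots of unity equals 0 for n > 1 (geometric series with r ≠ 1).

0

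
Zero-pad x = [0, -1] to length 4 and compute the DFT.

Original 2-point DFT: [-1, 1]
Zero-padded 4-point DFT provides frequency interpolation.

DFT_4([x, 0, ...]) = [-1, 1i, 1, -1i]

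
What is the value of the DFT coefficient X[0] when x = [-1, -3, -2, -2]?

X[0] = Σ(n=0 to 3) x[n] · ω_4^0 = Σ x[n]
= (-1) + (-3) + (-2) + (-2)

X[0] = -8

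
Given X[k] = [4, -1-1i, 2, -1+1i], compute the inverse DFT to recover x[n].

x[n] = (1/4) Σ(k=0 to 3) X[k] · e^(2πikn/4)

Computing each x[n]:
x[0] = 1
x[1] = 1
x[2] = 2
x[3] = 0

x = [1, 1, 2, 0]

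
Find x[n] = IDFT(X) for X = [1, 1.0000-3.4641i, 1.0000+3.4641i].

x[n] = (1/3) Σ(k=0 to 2) X[k] · e^(2πikn/3)

Computing each x[n]:
x[0] = 1
x[1] = 2
x[2] = -2

x = [1, 2, -2]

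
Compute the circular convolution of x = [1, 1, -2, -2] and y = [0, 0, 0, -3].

(x ⊛ y)[n] = Σ(m=0 to 3) x[m] · y[(n-m) mod 4]

Computing each output sample:
(x ⊛ y)[0] = -3
(x ⊛ y)[1] = 6
(x ⊛ y)[2] = 6
(x ⊛ y)[3] = -3

x ⊛ y = [-3, 6, 6, -3]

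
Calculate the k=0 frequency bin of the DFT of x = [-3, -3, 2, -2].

X[0] = Σ(n=0 to 3) x[n] · ω_4^0 = Σ x[n]
= (-3) + (-3) + (2) + (-2)

X[0] = -6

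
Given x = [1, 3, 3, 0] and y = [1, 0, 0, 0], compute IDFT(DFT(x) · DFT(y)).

(x ⊛ y)[n] = Σ(m=0 to 3) x[m] · y[(n-m) mod 4]

Computing each output sample:
(x ⊛ y)[0] = 1
(x ⊛ y)[1] = 3
(x ⊛ y)[2] = 3
(x ⊛ y)[3] = 0

x ⊛ y = [1, 3, 3, 0]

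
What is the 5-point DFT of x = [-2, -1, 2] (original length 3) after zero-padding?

Original 3-point DFT: [-1, -2.5000+2.5981i, -2.5000-2.5981i]
Zero-padded 5-point DFT provides frequency interpolation.

DFT_5([x, 0, ...]) = [-1, -3.9271-0.2245i, -0.5729+2.4899i, -0.5729-2.4899i, -3.9271+0.2245i]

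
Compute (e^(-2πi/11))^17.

Since ω_11^11 = 1, powers reduce modulo 11.
17 mod 11 = 6
So ω_11^17 = ω_11^6 = e^(-2πi·6/11)

ω_11^17 = ω_11^6 = -0.9595+0.2817i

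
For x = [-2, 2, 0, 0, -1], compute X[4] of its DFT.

X[4] = Σ(n=0 to 4) x[n] · ω_5^(4n) where ω_5 = e^(-2πi/5)
= (-2)·ω_5^0 + (2)·ω_5^4 + (0)·ω_5^8 + (0)·ω_5^12 + (-1)·ω_5^16

X[4] = -1.6910+2.8532i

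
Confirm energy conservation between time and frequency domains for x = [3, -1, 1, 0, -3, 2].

Time domain:
Σ|x[n]|² = |3|² + |-1|² + |1|² + |0|² + |-3|² + |2|² = 24.0000

Frequency domain:
(1/6)Σ|X[k]|² = (1/6)(|2|² + |4.5000-0.8660i|² + |3.5000+6.0622i|² + |0|² + |3.5000-6.0622i|² + |4.5000+0.8660i|²) = (1/6)·144.0000 = 24.0000

Both sides agree, confirming Parseval's theorem.

Σ|x[n]|² = (1/N)Σ|X[k]|² = 24.0000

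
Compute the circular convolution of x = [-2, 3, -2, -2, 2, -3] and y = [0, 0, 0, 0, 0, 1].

(x ⊛ y)[n] = Σ(m=0 to 5) x[m] · y[(n-m) mod 6]

Computing each output sample:
(x ⊛ y)[0] = 3
(x ⊛ y)[1] = -2
(x ⊛ y)[2] = -2
(x ⊛ y)[3] = 2
(x ⊛ y)[4] = -3
(x ⊛ y)[5] = -2

x ⊛ y = [3, -2, -2, 2, -3, -2]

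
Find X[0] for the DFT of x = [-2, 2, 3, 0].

X[0] = Σ(n=0 to 3) x[n] · ω_4^0 = Σ x[n]
= (-2) + (2) + (3) + (0)

X[0] = 3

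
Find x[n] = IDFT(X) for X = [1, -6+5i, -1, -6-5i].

x[n] = (1/4) Σ(k=0 to 3) X[k] · e^(2πikn/4)

Computing each x[n]:
x[0] = -3
x[1] = -2
x[2] = 3
x[3] = 3

x = [-3, -2, 3, 3]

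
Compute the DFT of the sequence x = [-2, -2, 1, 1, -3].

X[k] = Σ(n=0 to 4) x[n] · ω_5^(nk)
where ω_5 = e^(-2πi/5)

Computing each X[k]:
X[0] = -5
X[1] = -5.1631-0.9511i
X[2] = 2.6631-0.5878i
X[3] = 2.6631+0.5878i
X[4] = -5.1631+0.9511i

X = [-5, -5.1631-0.9511i, 2.6631-0.5878i, 2.6631+0.5878i, -5.1631+0.9511i]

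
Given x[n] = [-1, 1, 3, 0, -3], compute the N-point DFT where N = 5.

X[k] = Σ(n=0 to 4) x[n] · ω_5^(nk)
where ω_5 = e^(-2πi/5)

Computing each X[k]:
X[0] = 0
X[1] = -4.0451-5.5676i
X[2] = 1.5451+0.5020i
X[3] = 1.5451-0.5020i
X[4] = -4.0451+5.5676i

X = [0, -4.0451-5.5676i, 1.5451+0.5020i, 1.5451-0.5020i, -4.0451+5.5676i]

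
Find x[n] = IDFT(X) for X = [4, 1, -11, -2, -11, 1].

x[n] = (1/6) Σ(k=0 to 5) X[k] · e^(2πikn/6)

Computing each x[n]:
x[0] = -3
x[1] = 3
x[2] = 2
x[3] = -3
x[4] = 2
x[5] = 3

x = [-3, 3, 2, -3, 2, 3]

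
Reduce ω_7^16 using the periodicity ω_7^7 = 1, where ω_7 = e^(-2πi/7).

Since ω_7^7 = 1, powers reduce modulo 7.
16 mod 7 = 2
So ω_7^16 = ω_7^2 = e^(-2πi·2/7)

ω_7^16 = ω_7^2 = -0.2225-0.9749i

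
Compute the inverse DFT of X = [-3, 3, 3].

x[n] = (1/3) Σ(k=0 to 2) X[k] · e^(2πikn/3)

Computing each x[n]:
x[0] = 1
x[1] = -2
x[2] = -2

x = [1, -2, -2]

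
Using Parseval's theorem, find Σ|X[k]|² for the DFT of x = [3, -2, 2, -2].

Parseval: Σ|x[n]|² = (1/N)Σ|X[k]|², so Σ|X[k]|² = N·Σ|x[n]|² = 4·21.0000

Σ|X[k]|² = N·Σ|x[n]|² = 4·21.0000 = 84.0000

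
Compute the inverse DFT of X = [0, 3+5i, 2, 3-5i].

x[n] = (1/4) Σ(k=0 to 3) X[k] · e^(2πikn/4)

Computing each x[n]:
x[0] = 2
x[1] = -3
x[2] = -1
x[3] = 2

x = [2, -3, -1, 2]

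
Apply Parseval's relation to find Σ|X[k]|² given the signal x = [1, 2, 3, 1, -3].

Parseval: Σ|x[n]|² = (1/N)Σ|X[k]|², so Σ|X[k]|² = N·Σ|x[n]|² = 5·24.0000

Σ|X[k]|² = N·Σ|x[n]|² = 5·24.0000 = 120.0000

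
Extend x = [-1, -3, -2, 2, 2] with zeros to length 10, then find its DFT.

Original 5-point DFT: [-2, -1.3090+7.1064i, -0.1910-0.8653i, -0.1910+0.8653i, -1.3090-7.1064i]
Zero-padded 10-point DFT provides frequency interpolation.

DFT_10([x, 0, ...]) = [-2, -6.2812+0.5878i, -1.3090+7.1064i, 3.7812+0.9511i, -0.1910-0.8653i, 0, -0.1910+0.8653i, 3.7812-0.9511i, -1.3090-7.1064i, -6.2812-0.5878i]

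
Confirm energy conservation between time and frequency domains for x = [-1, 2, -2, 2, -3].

Time domain:
Σ|x[n]|² = |-1|² + |2|² + |-2|² + |2|² + |-3|² = 22.0000

Frequency domain:
(1/5)Σ|X[k]|² = (1/5)(|-2|² + |-1.3090-2.4041i|² + |-0.1910-6.7432i|² + |-0.1910+6.7432i|² + |-1.3090+2.4041i|²) = (1/5)·110.0000 = 22.0000

Both sides agree, confirming Parseval's theorem.

Σ|x[n]|² = (1/N)Σ|X[k]|² = 22.0000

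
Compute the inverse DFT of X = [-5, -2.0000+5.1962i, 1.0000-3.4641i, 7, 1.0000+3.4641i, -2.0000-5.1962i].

x[n] = (1/6) Σ(k=0 to 5) X[k] · e^(2πikn/6)

Computing each x[n]:
x[0] = 0
x[1] = -3
x[2] = -2
x[3] = -1
x[4] = 3
x[5] = -2

x = [0, -3, -2, -1, 3, -2]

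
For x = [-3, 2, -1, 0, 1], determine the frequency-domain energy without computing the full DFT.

Parseval: Σ|x[n]|² = (1/N)Σ|X[k]|², so Σ|X[k]|² = N·Σ|x[n]|² = 5·15.0000

Σ|X[k]|² = N·Σ|x[n]|² = 5·15.0000 = 75.0000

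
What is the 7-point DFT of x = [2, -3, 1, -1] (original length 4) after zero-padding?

Original 4-point DFT: [-1, 1+2i, 7, 1-2i]
Zero-padded 7-point DFT provides frequency interpolation.

DFT_7([x, 0, ...]) = [-1, 0.8080+1.8045i, 1.1431+2.5768i, 5.5489+3.0584i, 5.5489-3.0584i, 1.1431-2.5768i, 0.8080-1.8045i]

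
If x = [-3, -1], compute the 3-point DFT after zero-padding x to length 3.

Original 2-point DFT: [-4, -2]
Zero-padded 3-point DFT provides frequency interpolation.

DFT_3([x, 0, ...]) = [-4, -2.5000+0.8660i, -2.5000-0.8660i]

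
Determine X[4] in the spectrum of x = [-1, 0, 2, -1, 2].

X[4] = Σ(n=0 to 4) x[n] · ω_5^(4n) where ω_5 = e^(-2πi/5)
= (-1)·ω_5^0 + (0)·ω_5^4 + (2)·ω_5^8 + (-1)·ω_5^12 + (2)·ω_5^16

X[4] = -1.1910-0.1388i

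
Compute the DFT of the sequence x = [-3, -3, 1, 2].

X[k] = Σ(n=0 to 3) x[n] · ω_4^(nk)
where ω_4 = e^(-2πi/4)

Computing each X[k]:
X[0] = -3
X[1] = -4+5i
X[2] = -1
X[3] = -4-5i

X = [-3, -4+5i, -1, -4-5i]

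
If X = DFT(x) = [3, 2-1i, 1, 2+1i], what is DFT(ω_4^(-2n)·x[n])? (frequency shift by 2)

Modulation property: DFT(ω_4^(-2n)·x[n]) = X[(k-2) mod 4], so circularly shift X by 2 positions.

X[k-2] = [1, 2+1i, 3, 2-1i]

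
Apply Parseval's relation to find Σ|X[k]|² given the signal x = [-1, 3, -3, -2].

Parseval: Σ|x[n]|² = (1/N)Σ|X[k]|², so Σ|X[k]|² = N·Σ|x[n]|² = 4·23.0000

Σ|X[k]|² = N·Σ|x[n]|² = 4·23.0000 = 92.0000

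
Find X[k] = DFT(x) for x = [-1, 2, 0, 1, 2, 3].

X[k] = Σ(n=0 to 5) x[n] · ω_6^(nk)
where ω_6 = e^(-2πi/6)

Computing each X[k]:
X[0] = 7
X[1] = -0.5000+2.5981i
X[2] = -3.5000-0.8660i
X[3] = -5
X[4] = -3.5000+0.8660i
X[5] = -0.5000-2.5981i

X = [7, -0.5000+2.5981i, -3.5000-0.8660i, -5, -3.5000+0.8660i, -0.5000-2.5981i]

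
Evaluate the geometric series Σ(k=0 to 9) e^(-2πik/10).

Sum of all nth roots of unity equals 0 for n > 1 (geometric series with r ≠ 1).

0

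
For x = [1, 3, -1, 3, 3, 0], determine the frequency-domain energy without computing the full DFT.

Parseval: Σ|x[n]|² = (1/N)Σ|X[k]|², so Σ|X[k]|² = N·Σ|x[n]|² = 6·29.0000

Σ|X[k]|² = N·Σ|x[n]|² = 6·29.0000 = 174.0000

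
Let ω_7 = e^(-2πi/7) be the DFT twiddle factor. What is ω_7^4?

ω_7^4 = e^(-2πi·4/7)
= cos(-2π·4/7) + i·sin(-2π·4/7)
= cos(-8π/7) + i·sin(-8π/7)

ω_7^4 = cos(-8π/7) + i·sin(-8π/7) = -0.9010+0.4339i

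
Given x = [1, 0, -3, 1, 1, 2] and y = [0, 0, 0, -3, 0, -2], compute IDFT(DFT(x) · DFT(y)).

(x ⊛ y)[n] = Σ(m=0 to 5) x[m] · y[(n-m) mod 6]

Computing each output sample:
(x ⊛ y)[0] = -3
(x ⊛ y)[1] = 3
(x ⊛ y)[2] = -8
(x ⊛ y)[3] = -5
(x ⊛ y)[4] = -4
(x ⊛ y)[5] = 7

x ⊛ y = [-3, 3, -8, -5, -4, 7]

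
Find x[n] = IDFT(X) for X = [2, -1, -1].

x[n] = (1/3) Σ(k=0 to 2) X[k] · e^(2πikn/3)

Computing each x[n]:
x[0] = 0
x[1] = 1
x[2] = 1

x = [0, 1, 1]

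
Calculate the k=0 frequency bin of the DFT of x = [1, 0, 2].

X[0] = Σ(n=0 to 2) x[n] · ω_3^0 = Σ x[n]
= (1) + (0) + (2)

X[0] = 3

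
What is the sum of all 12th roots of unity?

Sum of all nth roots of unity equals 0 for n > 1 (geometric series with r ≠ 1).

0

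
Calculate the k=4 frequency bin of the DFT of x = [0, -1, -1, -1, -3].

X[4] = Σ(n=0 to 4) x[n] · ω_5^(4n) where ω_5 = e^(-2πi/5)
= (0)·ω_5^0 + (-1)·ω_5^4 + (-1)·ω_5^8 + (-1)·ω_5^12 + (-3)·ω_5^16

X[4] = 0.3820+1.9021i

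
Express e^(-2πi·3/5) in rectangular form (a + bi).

ω_5^3 = e^(-2πi·3/5)
= cos(-2π·3/5) + i·sin(-2π·3/5)
= cos(-6π/5) + i·sin(-6π/5)

ω_5^3 = cos(-6π/5) + i·sin(-6π/5) = -0.8090+0.5878i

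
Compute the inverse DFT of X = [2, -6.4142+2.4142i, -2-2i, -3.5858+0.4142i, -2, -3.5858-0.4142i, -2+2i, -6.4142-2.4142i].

x[n] = (1/8) Σ(k=0 to 7) X[k] · e^(2πikn/8)

Computing each x[n]:
x[0] = -3
x[1] = 0
x[2] = 0
x[3] = 0
x[4] = 2
x[5] = 2
x[6] = 1
x[7] = 0

x = [-3, 0, 0, 0, 2, 2, 1, 0]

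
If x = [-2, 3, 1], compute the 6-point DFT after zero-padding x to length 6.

Original 3-point DFT: [2, -4.0000-1.7321i, -4.0000+1.7321i]
Zero-padded 6-point DFT provides frequency interpolation.

DFT_6([x, 0, ...]) = [2, -1.0000-3.4641i, -4.0000-1.7321i, -4, -4.0000+1.7321i, -1.0000+3.4641i]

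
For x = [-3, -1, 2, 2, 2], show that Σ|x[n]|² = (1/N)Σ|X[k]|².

Time domain:
Σ|x[n]|² = |-3|² + |-1|² + |2|² + |2|² + |2|² = 22.0000

Frequency domain:
(1/5)Σ|X[k]|² = (1/5)(|2|² + |-5.9271+2.8532i|² + |-2.5729+1.7634i|² + |-2.5729-1.7634i|² + |-5.9271-2.8532i|²) = (1/5)·110.0000 = 22.0000

Both sides agree, confirming Parseval's theorem.

Σ|x[n]|² = (1/N)Σ|X[k]|² = 22.0000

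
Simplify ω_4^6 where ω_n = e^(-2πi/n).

Since ω_4^4 = 1, powers reduce modulo 4.
6 mod 4 = 2
So ω_4^6 = ω_4^2 = e^(-2πi·2/4)

ω_4^6 = ω_4^2 = -1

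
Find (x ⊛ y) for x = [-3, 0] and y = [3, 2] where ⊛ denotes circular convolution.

(x ⊛ y)[n] = Σ(m=0 to 1) x[m] · y[(n-m) mod 2]

Computing each output sample:
(x ⊛ y)[0] = -9
(x ⊛ y)[1] = -6

x ⊛ y = [-9, -6]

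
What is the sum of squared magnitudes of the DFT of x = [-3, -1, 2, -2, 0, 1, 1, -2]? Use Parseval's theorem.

Parseval: Σ|x[n]|² = (1/N)Σ|X[k]|², so Σ|X[k]|² = N·Σ|x[n]|² = 8·24.0000

Σ|X[k]|² = N·Σ|x[n]|² = 8·24.0000 = 192.0000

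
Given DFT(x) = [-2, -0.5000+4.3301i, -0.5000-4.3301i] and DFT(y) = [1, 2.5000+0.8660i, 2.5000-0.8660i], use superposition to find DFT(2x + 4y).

By linearity: DFT(2x + 4y) = 2·DFT(x) + 4·DFT(y)
= 2·[-2, -0.5000+4.3301i, -0.5000-4.3301i] + 4·[1, 2.5000+0.8660i, 2.5000-0.8660i]

Computing element-wise:
Z[0] = 2·(-2) + 4·(1) = 0
Z[1] = 2·(-0.5000+4.3301i) + 4·(2.5000+0.8660i) = 9.0000+12.1242i
Z[2] = 2·(-0.5000-4.3301i) + 4·(2.5000-0.8660i) = 9.0000-12.1242i

DFT(2x + 4y) = 2·X + 4·Y = [0, 9.0000+12.1242i, 9.0000-12.1242i]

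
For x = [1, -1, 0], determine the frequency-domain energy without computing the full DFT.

Parseval: Σ|x[n]|² = (1/N)Σ|X[k]|², so Σ|X[k]|² = N·Σ|x[n]|² = 3·2.0000

Σ|X[k]|² = N·Σ|x[n]|² = 3·2.0000 = 6.0000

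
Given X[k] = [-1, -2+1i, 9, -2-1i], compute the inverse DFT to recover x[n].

x[n] = (1/4) Σ(k=0 to 3) X[k] · e^(2πikn/4)

Computing each x[n]:
x[0] = 1
x[1] = -3
x[2] = 3
x[3] = -2

x = [1, -3, 3, -2]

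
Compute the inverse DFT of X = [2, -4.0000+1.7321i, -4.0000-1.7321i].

x[n] = (1/3) Σ(k=0 to 2) X[k] · e^(2πikn/3)

Computing each x[n]:
x[0] = -2
x[1] = 1
x[2] = 3

x = [-2, 1, 3]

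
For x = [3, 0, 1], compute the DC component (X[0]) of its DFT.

X[0] = Σ(n=0 to 2) x[n] · ω_3^0 = Σ x[n]
= (3) + (0) + (1)

X[0] = 4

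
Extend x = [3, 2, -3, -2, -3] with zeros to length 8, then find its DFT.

Original 5-point DFT: [-3, 6.7361-4.1675i, 2.2639-3.8900i, 2.2639+3.8900i, 6.7361+4.1675i]
Zero-padded 8-point DFT provides frequency interpolation.

DFT_8([x, 0, ...]) = [-3, 8.8284+3.0000i, 3-4i, 3.1716-3.0000i, -3, 3.1716+3.0000i, 3+4i, 8.8284-3.0000i]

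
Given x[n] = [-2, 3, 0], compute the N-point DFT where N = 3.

X[k] = Σ(n=0 to 2) x[n] · ω_3^(nk)
where ω_3 = e^(-2πi/3)

Computing each X[k]:
X[0] = 1
X[1] = -3.5000-2.5981i
X[2] = -3.5000+2.5981i

X = [1, -3.5000-2.5981i, -3.5000+2.5981i]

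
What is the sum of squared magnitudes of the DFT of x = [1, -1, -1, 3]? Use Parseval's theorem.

Parseval: Σ|x[n]|² = (1/N)Σ|X[k]|², so Σ|X[k]|² = N·Σ|x[n]|² = 4·12.0000

Σ|X[k]|² = N·Σ|x[n]|² = 4·12.0000 = 48.0000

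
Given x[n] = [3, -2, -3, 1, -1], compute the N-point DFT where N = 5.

X[k] = Σ(n=0 to 4) x[n] · ω_5^(nk)
where ω_5 = e^(-2πi/5)

Computing each X[k]:
X[0] = -2
X[1] = 3.6910+3.3022i
X[2] = 4.8090-3.2164i
X[3] = 4.8090+3.2164i
X[4] = 3.6910-3.3022i

X = [-2, 3.6910+3.3022i, 4.8090-3.2164i, 4.8090+3.2164i, 3.6910-3.3022i]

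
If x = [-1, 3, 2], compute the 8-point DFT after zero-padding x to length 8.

Original 3-point DFT: [4, -3.5000-0.8660i, -3.5000+0.8660i]
Zero-padded 8-point DFT provides frequency interpolation.

DFT_8([x, 0, ...]) = [4, 1.1213-4.1213i, -3-3i, -3.1213-0.1213i, -2, -3.1213+0.1213i, -3+3i, 1.1213+4.1213i]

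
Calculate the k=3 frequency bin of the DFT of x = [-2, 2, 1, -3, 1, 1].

X[3] = Σ(n=0 to 5) x[n] · ω_6^(3n) where ω_6 = e^(-2πi/6)
= (-2)·ω_6^0 + (2)·ω_6^3 + (1)·ω_6^6 + (-3)·ω_6^9 + (1)·ω_6^12 + (1)·ω_6^15

X[3] = 0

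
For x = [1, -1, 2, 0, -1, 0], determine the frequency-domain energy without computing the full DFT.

Parseval: Σ|x[n]|² = (1/N)Σ|X[k]|², so Σ|X[k]|² = N·Σ|x[n]|² = 6·7.0000

Σ|X[k]|² = N·Σ|x[n]|² = 6·7.0000 = 42.0000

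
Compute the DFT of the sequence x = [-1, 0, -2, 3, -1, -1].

X[k] = Σ(n=0 to 5) x[n] · ω_6^(nk)
where ω_6 = e^(-2πi/6)

Computing each X[k]:
X[0] = -2
X[1] = -3
X[2] = 4.0000-1.7321i
X[3] = -6
X[4] = 4.0000+1.7321i
X[5] = -3

X = [-2, -3, 4.0000-1.7321i, -6, 4.0000+1.7321i, -3]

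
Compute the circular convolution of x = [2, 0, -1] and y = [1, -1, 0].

(x ⊛ y)[n] = Σ(m=0 to 2) x[m] · y[(n-m) mod 3]

Computing each output sample:
(x ⊛ y)[0] = 3
(x ⊛ y)[1] = -2
(x ⊛ y)[2] = -1

x ⊛ y = [3, -2, -1]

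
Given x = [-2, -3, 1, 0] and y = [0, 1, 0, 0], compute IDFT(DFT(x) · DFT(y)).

(x ⊛ y)[n] = Σ(m=0 to 3) x[m] · y[(n-m) mod 4]

Computing each output sample:
(x ⊛ y)[0] = 0
(x ⊛ y)[1] = -2
(x ⊛ y)[2] = -3
(x ⊛ y)[3] = 1

x ⊛ y = [0, -2, -3, 1]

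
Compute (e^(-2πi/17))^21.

Since ω_17^17 = 1, powers reduce modulo 17.
21 mod 17 = 4
So ω_17^21 = ω_17^4 = e^(-2πi·4/17)

ω_17^21 = ω_17^4 = 0.0923-0.9957i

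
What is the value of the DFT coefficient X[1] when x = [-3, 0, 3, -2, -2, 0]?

X[1] = Σ(n=0 to 5) x[n] · ω_6^(1n) where ω_6 = e^(-2πi/6)
= (-3)·ω_6^0 + (0)·ω_6^1 + (3)·ω_6^2 + (-2)·ω_6^3 + (-2)·ω_6^4 + (0)·ω_6^5

X[1] = -1.5000-4.3301i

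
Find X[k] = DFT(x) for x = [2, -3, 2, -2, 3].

X[k] = Σ(n=0 to 4) x[n] · ω_5^(nk)
where ω_5 = e^(-2πi/5)

Computing each X[k]:
X[0] = 2
X[1] = 2.0000+3.3552i
X[2] = 2.0000+7.3309i
X[3] = 2.0000-7.3309i
X[4] = 2.0000-3.3552i

X = [2, 2.0000+3.3552i, 2.0000+7.3309i, 2.0000-7.3309i, 2.0000-3.3552i]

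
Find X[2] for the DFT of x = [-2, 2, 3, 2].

X[2] = Σ(n=0 to 3) x[n] · ω_4^(2n) where ω_4 = e^(-2πi/4)
= (-2)·ω_4^0 + (2)·ω_4^2 + (3)·ω_4^4 + (2)·ω_4^6

X[2] = -3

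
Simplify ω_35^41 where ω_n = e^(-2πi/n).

Since ω_35^35 = 1, powers reduce modulo 35.
41 mod 35 = 6
So ω_35^41 = ω_35^6 = e^(-2πi·6/35)

ω_35^41 = ω_35^6 = 0.4739-0.8806i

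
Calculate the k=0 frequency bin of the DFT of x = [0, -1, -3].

X[0] = Σ(n=0 to 2) x[n] · ω_3^0 = Σ x[n]
= (0) + (-1) + (-3)

X[0] = -4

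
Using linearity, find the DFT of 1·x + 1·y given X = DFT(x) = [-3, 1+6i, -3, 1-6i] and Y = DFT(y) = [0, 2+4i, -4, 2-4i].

By linearity: DFT(1x + 1y) = 1·DFT(x) + 1·DFT(y)
= 1·[-3, 1+6i, -3, 1-6i] + 1·[0, 2+4i, -4, 2-4i]

Computing element-wise:
Z[0] = 1·(-3) + 1·(0) = -3
Z[1] = 1·(1+6i) + 1·(2+4i) = 3+10i
Z[2] = 1·(-3) + 1·(-4) = -7
Z[3] = 1·(1-6i) + 1·(2-4i) = 3-10i

DFT(1x + 1y) = 1·X + 1·Y = [-3, 3+10i, -7, 3-10i]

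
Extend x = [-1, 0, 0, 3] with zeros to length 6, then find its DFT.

Original 4-point DFT: [2, -1+3i, -4, -1-3i]
Zero-padded 6-point DFT provides frequency interpolation.

DFT_6([x, 0, ...]) = [2, -4, 2, -4, 2, -4]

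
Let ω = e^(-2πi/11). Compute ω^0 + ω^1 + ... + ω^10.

Sum of all nth roots of unity equals 0 for n > 1 (geometric series with r ≠ 1).

0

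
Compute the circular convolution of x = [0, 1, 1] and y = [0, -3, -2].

(x ⊛ y)[n] = Σ(m=0 to 2) x[m] · y[(n-m) mod 3]

Computing each output sample:
(x ⊛ y)[0] = -5
(x ⊛ y)[1] = -2
(x ⊛ y)[2] = -3

x ⊛ y = [-5, -2, -3]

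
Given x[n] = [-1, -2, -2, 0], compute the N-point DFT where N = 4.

X[k] = Σ(n=0 to 3) x[n] · ω_4^(nk)
where ω_4 = e^(-2πi/4)

Computing each X[k]:
X[0] = -5
X[1] = 1+2i
X[2] = -1
X[3] = 1-2i

X = [-5, 1+2i, -1, 1-2i]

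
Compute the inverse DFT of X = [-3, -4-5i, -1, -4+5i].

x[n] = (1/4) Σ(k=0 to 3) X[k] · e^(2πikn/4)

Computing each x[n]:
x[0] = -3
x[1] = 2
x[2] = 1
x[3] = -3

x = [-3, 2, 1, -3]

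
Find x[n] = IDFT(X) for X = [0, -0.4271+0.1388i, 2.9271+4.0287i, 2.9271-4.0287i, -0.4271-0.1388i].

x[n] = (1/5) Σ(k=0 to 4) X[k] · e^(2πikn/5)

Computing each x[n]:
x[0] = 1
x[1] = -2
x[2] = 2
x[3] = -1
x[4] = 0

x = [1, -2, 2, -1, 0]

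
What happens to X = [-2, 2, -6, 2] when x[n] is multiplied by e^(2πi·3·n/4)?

Modulation property: DFT(ω_4^(-3n)·x[n]) = X[(k-3) mod 4], so circularly shift X by 3 positions.

X[k-3] = [2, -6, 2, -2]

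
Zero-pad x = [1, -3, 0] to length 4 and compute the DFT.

Original 3-point DFT: [-2, 2.5000+2.5981i, 2.5000-2.5981i]
Zero-padded 4-point DFT provides frequency interpolation.

DFT_4([x, 0, ...]) = [-2, 1+3i, 4, 1-3i]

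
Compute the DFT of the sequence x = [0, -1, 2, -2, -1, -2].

X[k] = Σ(n=0 to 5) x[n] · ω_6^(nk)
where ω_6 = e^(-2πi/6)

Computing each X[k]:
X[0] = -4
X[1] = -3.4641i
X[2] = -1.0000+1.7321i
X[3] = 6
X[4] = -1.0000-1.7321i
X[5] = 3.4641i

X = [-4, -3.4641i, -1.0000+1.7321i, 6, -1.0000-1.7321i, 3.4641i]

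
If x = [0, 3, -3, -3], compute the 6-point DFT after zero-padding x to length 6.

Original 4-point DFT: [-3, 3-6i, -3, 3+6i]
Zero-padded 6-point DFT provides frequency interpolation.

DFT_6([x, 0, ...]) = [-3, 6, -3.0000-5.1962i, -3, -3.0000+5.1962i, 6]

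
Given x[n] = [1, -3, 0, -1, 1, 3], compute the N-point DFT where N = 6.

X[k] = Σ(n=0 to 5) x[n] · ω_6^(nk)
where ω_6 = e^(-2πi/6)

Computing each X[k]:
X[0] = 1
X[1] = 1.5000+6.0622i
X[2] = -0.5000+4.3301i
X[3] = 3
X[4] = -0.5000-4.3301i
X[5] = 1.5000-6.0622i

X = [1, 1.5000+6.0622i, -0.5000+4.3301i, 3, -0.5000-4.3301i, 1.5000-6.0622i]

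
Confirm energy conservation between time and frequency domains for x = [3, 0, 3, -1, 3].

Time domain:
Σ|x[n]|² = |3|² + |0|² + |3|² + |-1|² + |3|² = 28.0000

Frequency domain:
(1/5)Σ|X[k]|² = (1/5)(|8|² + |2.3090+0.5020i|² + |1.1910+5.5676i|² + |1.1910-5.5676i|² + |2.3090-0.5020i|²) = (1/5)·140.0000 = 28.0000

Both sides agree, confirming Parseval's theorem.

Σ|x[n]|² = (1/N)Σ|X[k]|² = 28.0000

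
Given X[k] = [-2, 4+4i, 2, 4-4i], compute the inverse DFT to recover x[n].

x[n] = (1/4) Σ(k=0 to 3) X[k] · e^(2πikn/4)

Computing each x[n]:
x[0] = 2
x[1] = -3
x[2] = -2
x[3] = 1

x = [2, -3, -2, 1]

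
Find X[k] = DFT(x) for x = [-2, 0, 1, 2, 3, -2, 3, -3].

X[k] = Σ(n=0 to 7) x[n] · ω_8^(nk)
where ω_8 = e^(-2πi/8)

Computing each X[k]:
X[0] = 2
X[1] = -7.1213-2.9497i
X[2] = -3+1i
X[3] = -2.8787-6.9497i
X[4] = 8
X[5] = -2.8787+6.9497i
X[6] = -3-1i
X[7] = -7.1213+2.9497i

X = [2, -7.1213-2.9497i, -3+1i, -2.8787-6.9497i, 8, -2.8787+6.9497i, -3-1i, -7.1213+2.9497i]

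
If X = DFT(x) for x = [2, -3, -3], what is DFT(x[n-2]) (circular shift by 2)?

Time shift by 2: X_shifted[k] = ω_3^(2k) · X[k]
Shifted x = [-3, -3, 2]

DFT(x[n-2]) = [-4, -2.5000+4.3301i, -2.5000-4.3301i]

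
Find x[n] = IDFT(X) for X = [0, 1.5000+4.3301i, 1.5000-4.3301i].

x[n] = (1/3) Σ(k=0 to 2) X[k] · e^(2πikn/3)

Computing each x[n]:
x[0] = 1
x[1] = -3
x[2] = 2

x = [1, -3, 2]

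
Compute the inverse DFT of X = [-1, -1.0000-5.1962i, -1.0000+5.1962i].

x[n] = (1/3) Σ(k=0 to 2) X[k] · e^(2πikn/3)

Computing each x[n]:
x[0] = -1
x[1] = 3
x[2] = -3

x = [-1, 3, -3]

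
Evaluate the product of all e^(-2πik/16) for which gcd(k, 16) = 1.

The primitive 16th roots of unity are ω_16^k for k coprime to 16: k ∈ {1, 3, 5, 7, 9, 11, 13, 15}
Their product equals the constant term of the cyclotomic polynomial Φ_16(x) up to sign.
For n ≥ 3, the product of all primitive nth roots of unity is 1. (For n=1 it is 1; for n=2 it is -1.)

1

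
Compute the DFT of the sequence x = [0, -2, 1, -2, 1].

X[k] = Σ(n=0 to 4) x[n] · ω_5^(nk)
where ω_5 = e^(-2πi/5)

Computing each X[k]:
X[0] = -2
X[1] = 0.5000+1.0898i
X[2] = 0.5000+4.6165i
X[3] = 0.5000-4.6165i
X[4] = 0.5000-1.0898i

X = [-2, 0.5000+1.0898i, 0.5000+4.6165i, 0.5000-4.6165i, 0.5000-1.0898i]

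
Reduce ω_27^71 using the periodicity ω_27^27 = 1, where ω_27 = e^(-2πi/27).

Since ω_27^27 = 1, powers reduce modulo 27.
71 mod 27 = 17
So ω_27^71 = ω_27^17 = e^(-2πi·17/27)

ω_27^71 = ω_27^17 = -0.6862+0.7274i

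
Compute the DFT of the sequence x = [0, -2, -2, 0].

X[k] = Σ(n=0 to 3) x[n] · ω_4^(nk)
where ω_4 = e^(-2πi/4)

Computing each X[k]:
X[0] = -4
X[1] = 2+2i
X[2] = 0
X[3] = 2-2i

X = [-4, 2+2i, 0, 2-2i]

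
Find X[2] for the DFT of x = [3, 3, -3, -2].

X[2] = Σ(n=0 to 3) x[n] · ω_4^(2n) where ω_4 = e^(-2πi/4)
= (3)·ω_4^0 + (3)·ω_4^2 + (-3)·ω_4^4 + (-2)·ω_4^6

X[2] = -1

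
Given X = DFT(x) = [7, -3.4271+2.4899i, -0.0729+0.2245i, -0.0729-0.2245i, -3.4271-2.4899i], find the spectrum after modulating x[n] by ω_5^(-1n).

Modulation property: DFT(ω_5^(-1n)·x[n]) = X[(k-1) mod 5], so circularly shift X by 1 positions.

X[k-1] = [-3.4271-2.4899i, 7, -3.4271+2.4899i, -0.0729+0.2245i, -0.0729-0.2245i]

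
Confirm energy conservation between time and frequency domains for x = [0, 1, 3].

Time domain:
Σ|x[n]|² = |0|² + |1|² + |3|² = 10.0000

Frequency domain:
(1/3)Σ|X[k]|² = (1/3)(|4|² + |-2.0000+1.7321i|² + |-2.0000-1.7321i|²) = (1/3)·30.0000 = 10.0000

Both sides agree, confirming Parseval's theorem.

Σ|x[n]|² = (1/N)Σ|X[k]|² = 10.0000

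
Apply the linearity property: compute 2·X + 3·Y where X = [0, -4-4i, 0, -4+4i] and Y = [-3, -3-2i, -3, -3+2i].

By linearity: DFT(2x + 3y) = 2·DFT(x) + 3·DFT(y)
= 2·[0, -4-4i, 0, -4+4i] + 3·[-3, -3-2i, -3, -3+2i]

Computing element-wise:
Z[0] = 2·(0) + 3·(-3) = -9
Z[1] = 2·(-4-4i) + 3·(-3-2i) = -17-14i
Z[2] = 2·(0) + 3·(-3) = -9
Z[3] = 2·(-4+4i) + 3·(-3+2i) = -17+14i

DFT(2x + 3y) = 2·X + 3·Y = [-9, -17-14i, -9, -17+14i]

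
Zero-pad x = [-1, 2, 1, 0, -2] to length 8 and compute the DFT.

Original 5-point DFT: [0, -1.8090-4.3920i, -0.6910-1.4001i, -0.6910+1.4001i, -1.8090+4.3920i]
Zero-padded 8-point DFT provides frequency interpolation.

DFT_8([x, 0, ...]) = [0, 2.4142-2.4142i, -4-2i, -0.4142-0.4142i, -4, -0.4142+0.4142i, -4+2i, 2.4142+2.4142i]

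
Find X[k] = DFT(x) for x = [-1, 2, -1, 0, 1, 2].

X[k] = Σ(n=0 to 5) x[n] · ω_6^(nk)
where ω_6 = e^(-2πi/6)

Computing each X[k]:
X[0] = 3
X[1] = 1.0000+1.7321i
X[2] = -3.0000-1.7321i
X[3] = -5
X[4] = -3.0000+1.7321i
X[5] = 1.0000-1.7321i

X = [3, 1.0000+1.7321i, -3.0000-1.7321i, -5, -3.0000+1.7321i, 1.0000-1.7321i]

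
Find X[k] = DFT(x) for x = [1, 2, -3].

X[k] = Σ(n=0 to 2) x[n] · ω_3^(nk)
where ω_3 = e^(-2πi/3)

Computing each X[k]:
X[0] = 0
X[1] = 1.5000-4.3301i
X[2] = 1.5000+4.3301i

X = [0, 1.5000-4.3301i, 1.5000+4.3301i]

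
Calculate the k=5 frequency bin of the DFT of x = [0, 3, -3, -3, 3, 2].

X[5] = Σ(n=0 to 5) x[n] · ω_6^(5n) where ω_6 = e^(-2πi/6)
= (0)·ω_6^0 + (3)·ω_6^5 + (-3)·ω_6^10 + (-3)·ω_6^15 + (3)·ω_6^20 + (2)·ω_6^25

X[5] = 5.5000-4.3301i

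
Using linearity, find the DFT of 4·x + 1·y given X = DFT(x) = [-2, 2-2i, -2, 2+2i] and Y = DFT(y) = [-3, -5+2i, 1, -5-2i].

By linearity: DFT(4x + 1y) = 4·DFT(x) + 1·DFT(y)
= 4·[-2, 2-2i, -2, 2+2i] + 1·[-3, -5+2i, 1, -5-2i]

Computing element-wise:
Z[0] = 4·(-2) + 1·(-3) = -11
Z[1] = 4·(2-2i) + 1·(-5+2i) = 3-6i
Z[2] = 4·(-2) + 1·(1) = -7
Z[3] = 4·(2+2i) + 1·(-5-2i) = 3+6i

DFT(4x + 1y) = 4·X + 1·Y = [-11, 3-6i, -7, 3+6i]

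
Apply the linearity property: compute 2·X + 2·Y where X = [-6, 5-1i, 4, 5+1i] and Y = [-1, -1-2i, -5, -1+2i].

By linearity: DFT(2x + 2y) = 2·DFT(x) + 2·DFT(y)
= 2·[-6, 5-1i, 4, 5+1i] + 2·[-1, -1-2i, -5, -1+2i]

Computing element-wise:
Z[0] = 2·(-6) + 2·(-1) = -14
Z[1] = 2·(5-1i) + 2·(-1-2i) = 8-6i
Z[2] = 2·(4) + 2·(-5) = -2
Z[3] = 2·(5+1i) + 2·(-1+2i) = 8+6i

DFT(2x + 2y) = 2·X + 2·Y = [-14, 8-6i, -2, 8+6i]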